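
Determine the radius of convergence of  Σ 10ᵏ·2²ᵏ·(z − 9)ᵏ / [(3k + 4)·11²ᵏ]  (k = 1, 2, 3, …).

R = 121/40

By the ratio test, |a_{k+1}/a_k| = [(3k + 4)/(3(k+1) + 4)] · 10·4/121 → 40/121.
Convergence for |z − 9| · 40/121 < 1, i.e. |z − 9| < 121/40. So R = 121/40.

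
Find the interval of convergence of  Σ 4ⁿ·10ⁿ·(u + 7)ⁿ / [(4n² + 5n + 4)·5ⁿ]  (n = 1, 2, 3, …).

Ratio test: |a_{n+1}/a_n| = [(4n² + 5n + 4)/(4(n+1)² + 5(n+1) + 4)] · 4·10/5 → 8 as n → ∞.
The series converges when 8 · |u + 7| < 1, giving R = 1/8.
At u = -55/8: the terms are on the order of 1/n², so the series converges absolutely by comparison with the p-series (p = 2 > 1).
Check u = -57/8: the series is dominated by a constant times Σ 1/n², which converges (p = 2 > 1).

[-57/8, -55/8]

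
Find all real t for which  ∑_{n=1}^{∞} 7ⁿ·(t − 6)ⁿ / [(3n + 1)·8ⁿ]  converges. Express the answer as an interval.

[34/7, 50/7)

By the ratio test, |a_{n+1}/a_n| = [(3n + 1)/(3(n+1) + 1)] · 7/8 → 7/8.
The series converges when 7/8 · |t − 6| < 1, giving R = 8/7.
When t = 50/7, the terms are asymptotic to a nonzero constant times 1/n, so the series diverges by limit comparison with Σ 1/n.
At t = 34/7: convergence follows from the alternating series test (terms decrease monotonically to 0).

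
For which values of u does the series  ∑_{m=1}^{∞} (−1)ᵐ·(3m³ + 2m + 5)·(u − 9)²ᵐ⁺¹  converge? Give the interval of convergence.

Apply the ratio test: |a_{m+1}| / |a_m| = (3(m+1)³ + 2(m+1) + 5)/(3m³ + 2m + 5), which tends to 1 as m → ∞.
Successive powers of (u − 9) differ by 2, so the series converges when |u − 9|² · 1 < 1, i.e. |u − 9| < √(1) = 1. So R = 1.
Check u = 10: the terms do not tend to 0, so the series diverges.
When u = 8, the terms have absolute value of order m³, which does not tend to 0, so the series diverges by the divergence test.

(8, 10)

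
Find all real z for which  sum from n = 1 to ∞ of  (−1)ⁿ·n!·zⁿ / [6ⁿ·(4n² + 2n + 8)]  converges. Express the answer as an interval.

{0}

The ratio of consecutive coefficients is (n+1) · 1/6 · (4n² + 2n + 8)/(4(n+1)² + 2(n+1) + 8) → ∞.
The ratio grows without bound, so the series diverges whenever z ≠ 0; it converges only at z = 0. R = 0.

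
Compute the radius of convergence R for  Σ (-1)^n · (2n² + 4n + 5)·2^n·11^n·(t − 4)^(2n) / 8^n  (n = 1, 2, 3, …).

Apply the ratio test: |a_{n+1}| / |a_n| = [(2(n+1)² + 4(n+1) + 5)/(2n² + 4n + 5)] · 2·11/8, which tends to 11/4 as n → ∞.
Successive powers of (t − 4) differ by 2, so the series converges when |t − 4|² · 11/4 < 1, i.e. |t − 4| < √(4/11). So R = 2√11/11.

R = 2√11/11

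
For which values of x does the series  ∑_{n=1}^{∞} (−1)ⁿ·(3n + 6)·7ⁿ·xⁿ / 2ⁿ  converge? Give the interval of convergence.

Ratio test: |a_{n+1}/a_n| = [(3(n+1) + 6)/(3n + 6)] · 7/2 → 7/2 as n → ∞.
The series converges when 7/2 · |x| < 1, giving R = 2/7.
At x = 2/7: the terms have absolute value of order n, which does not tend to 0, so the series diverges by the divergence test.
Check x = -2/7: the terms do not tend to 0, so the series diverges.

(-2/7, 2/7)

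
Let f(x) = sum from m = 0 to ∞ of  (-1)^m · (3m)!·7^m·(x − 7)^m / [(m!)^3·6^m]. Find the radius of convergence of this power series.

R = 2/63

Ratio test: |a_{m+1}/a_m| = (3m+1)·(3m+2)·(3m+3)/(m+1)³ · 7/6 → 63/2 as m → ∞.
Hence the series converges for |x − 7| < 1/(63/2) = 2/63, so the radius of convergence is 2/63.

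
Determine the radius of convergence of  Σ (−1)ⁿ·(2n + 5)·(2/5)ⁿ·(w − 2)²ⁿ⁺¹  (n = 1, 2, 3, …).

By the ratio test, |a_{n+1}/a_n| = [(2(n+1) + 5)/(2n + 5)] · 2/5 → 2/5.
Writing y = (w − 2)², the series in y has radius 5/2, so |w − 2| < √(5/2) and R = √10/2.

R = √10/2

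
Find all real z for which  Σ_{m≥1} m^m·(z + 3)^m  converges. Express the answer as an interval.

{-3}

Root test: |a_m|^(1/m) = m → ∞.
The root grows without bound, so R = 0 (convergence only at z = -3).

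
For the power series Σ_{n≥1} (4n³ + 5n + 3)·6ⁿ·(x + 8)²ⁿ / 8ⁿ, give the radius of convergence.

R = 2√3/3

Ratio test: |a_{n+1}/a_n| = [(4(n+1)³ + 5(n+1) + 3)/(4n³ + 5n + 3)] · 6/8 → 3/4 as n → ∞.
Since the exponent of (x + 8) increases by 2 each term, convergence requires |x + 8|² < 4/3, hence R = 2√3/3.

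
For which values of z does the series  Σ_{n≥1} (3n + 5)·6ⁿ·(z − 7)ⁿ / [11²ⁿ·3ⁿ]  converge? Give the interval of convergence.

(-107/2, 135/2)

The ratio of consecutive coefficients is [(3(n+1) + 5)/(3n + 5)] · 6/(121·3) → 2/121.
Hence the series converges for |z − 7| < 1/(2/121) = 121/2, so the radius of convergence is 121/2.
Endpoint z = 135/2: the n-th term does not approach 0; divergence by the term test.
When z = -107/2, the terms have absolute value of order n, which does not tend to 0, so the series diverges by the divergence test.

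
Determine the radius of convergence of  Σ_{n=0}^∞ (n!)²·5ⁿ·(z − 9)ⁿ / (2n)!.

Apply the ratio test: |a_{n+1}| / |a_n| = (n+1)²/[(2n+1)·(2n+2)] · 5, which tends to 5/4 as n → ∞.
Convergence for |z − 9| · 5/4 < 1, i.e. |z − 9| < 4/5. So R = 4/5.

R = 4/5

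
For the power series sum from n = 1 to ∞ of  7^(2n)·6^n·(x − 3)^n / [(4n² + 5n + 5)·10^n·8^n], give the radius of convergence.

R = 40/147

Apply the ratio test: |a_{n+1}| / |a_n| = [(4n² + 5n + 5)/(4(n+1)² + 5(n+1) + 5)] · 49·6/(10·8), which tends to 147/40 as n → ∞.
Convergence for |x − 3| · 147/40 < 1, i.e. |x − 3| < 40/147. So R = 40/147.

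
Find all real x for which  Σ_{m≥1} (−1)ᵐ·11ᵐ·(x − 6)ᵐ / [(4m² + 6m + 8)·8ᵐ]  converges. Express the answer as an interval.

[58/11, 74/11]

Apply the ratio test: |a_{m+1}| / |a_m| = [(4m² + 6m + 8)/(4(m+1)² + 6(m+1) + 8)] · 11/8, which tends to 11/8 as m → ∞.
Convergence for |x − 6| · 11/8 < 1, i.e. |x − 6| < 8/11. So R = 8/11.
At x = 74/11: the terms are on the order of 1/m², so the series converges absolutely by comparison with the p-series (p = 2 > 1).
Check x = 58/11: the terms are on the order of 1/m², so the series converges absolutely by comparison with the p-series (p = 2 > 1).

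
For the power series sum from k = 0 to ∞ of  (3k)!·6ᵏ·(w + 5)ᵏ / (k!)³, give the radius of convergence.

The ratio of consecutive coefficients is (3k+1)·(3k+2)·(3k+3)/(k+1)³ · 6 → 162.
Convergence for |w + 5| · 162 < 1, i.e. |w + 5| < 1/162. So R = 1/162.

R = 1/162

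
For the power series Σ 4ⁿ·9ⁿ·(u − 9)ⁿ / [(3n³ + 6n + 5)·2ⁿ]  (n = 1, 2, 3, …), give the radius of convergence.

By the ratio test, |a_{n+1}/a_n| = [(3n³ + 6n + 5)/(3(n+1)³ + 6(n+1) + 5)] · 4·9/2 → 18.
Thus R = 1/(18) = 1/18.

R = 1/18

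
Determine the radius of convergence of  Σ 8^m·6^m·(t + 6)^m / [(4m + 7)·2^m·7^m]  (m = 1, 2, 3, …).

Ratio test: |a_{m+1}/a_m| = [(4m + 7)/(4(m+1) + 7)] · 8·6/(2·7) → 24/7 as m → ∞.
Hence the series converges for |t + 6| < 1/(24/7) = 7/24, so the radius of convergence is 7/24.

R = 7/24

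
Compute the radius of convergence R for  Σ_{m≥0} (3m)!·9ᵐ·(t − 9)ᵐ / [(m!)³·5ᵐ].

Apply the ratio test: |a_{m+1}| / |a_m| = (3m+1)·(3m+2)·(3m+3)/(m+1)³ · 9/5, which tends to 243/5 as m → ∞.
Convergence for |t − 9| · 243/5 < 1, i.e. |t − 9| < 5/243. So R = 5/243.

R = 5/243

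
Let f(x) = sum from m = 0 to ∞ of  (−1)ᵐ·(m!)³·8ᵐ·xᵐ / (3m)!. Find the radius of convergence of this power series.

The ratio of consecutive coefficients is (m+1)³/[(3m+1)·(3m+2)·(3m+3)] · 8 → 8/27.
Thus R = 1/(8/27) = 27/8.

R = 27/8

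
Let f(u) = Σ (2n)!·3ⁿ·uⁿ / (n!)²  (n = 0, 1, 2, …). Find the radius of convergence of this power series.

Ratio test: |a_{n+1}/a_n| = (2n+1)·(2n+2)/(n+1)² · 3 → 12 as n → ∞.
Convergence for |u| · 12 < 1, i.e. |u| < 1/12. So R = 1/12.

R = 1/12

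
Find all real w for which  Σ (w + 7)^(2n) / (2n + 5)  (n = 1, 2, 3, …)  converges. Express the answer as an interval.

(-8, -6)

Ratio test: |a_{n+1}/a_n| = (2n + 5)/(2(n+1) + 5) → 1 as n → ∞.
Successive powers of (w + 7) differ by 2, so the series converges when |w + 7|² · 1 < 1, i.e. |w + 7| < √(1) = 1. So R = 1.
At w = -6: the terms are asymptotic to a nonzero constant times 1/n, so the series diverges by limit comparison with Σ 1/n.
Endpoint w = -8: comparison with the harmonic series Σ 1/n shows the series diverges.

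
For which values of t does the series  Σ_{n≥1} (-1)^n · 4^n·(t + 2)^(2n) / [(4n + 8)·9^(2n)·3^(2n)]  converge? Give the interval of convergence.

The ratio of consecutive coefficients is [(4n + 8)/(4(n+1) + 8)] · 4/(81·9) → 4/729.
Since the exponent of (t + 2) increases by 2 each term, convergence requires |t + 2|² < 729/4, hence R = 27/2.
Endpoint t = 23/2: the terms alternate in sign and decrease monotonically to 0 in absolute value (size ~ c/n), so the alternating series test gives convergence.
When t = -31/2, an alternating series whose terms decrease to 0 in absolute value, so it converges by the Leibniz criterion.

[-31/2, 23/2]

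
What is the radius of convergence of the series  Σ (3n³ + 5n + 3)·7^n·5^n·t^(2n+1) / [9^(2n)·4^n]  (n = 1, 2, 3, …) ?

R = 18√35/35

The ratio of consecutive coefficients is [(3(n+1)³ + 5(n+1) + 3)/(3n³ + 5n + 3)] · 7·5/(81·4) → 35/324.
Successive powers of t differ by 2, so the series converges when |t|² · 35/324 < 1, i.e. |t| < √(324/35). So R = 18√35/35.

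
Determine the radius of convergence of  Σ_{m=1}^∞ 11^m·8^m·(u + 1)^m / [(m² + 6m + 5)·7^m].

R = 7/88

Apply the ratio test: |a_{m+1}| / |a_m| = [(m² + 6m + 5)/((m+1)² + 6(m+1) + 5)] · 11·8/7, which tends to 88/7 as m → ∞.
Hence the series converges for |u + 1| < 1/(88/7) = 7/88, so the radius of convergence is 7/88.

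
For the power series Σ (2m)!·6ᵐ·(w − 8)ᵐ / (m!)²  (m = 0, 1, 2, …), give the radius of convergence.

The ratio of consecutive coefficients is (2m+1)·(2m+2)/(m+1)² · 6 → 24.
Convergence for |w − 8| · 24 < 1, i.e. |w − 8| < 1/24. So R = 1/24.

R = 1/24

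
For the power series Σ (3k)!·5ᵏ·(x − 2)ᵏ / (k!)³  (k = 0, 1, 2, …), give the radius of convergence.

R = 1/135

Ratio test: |a_{k+1}/a_k| = (3k+1)·(3k+2)·(3k+3)/(k+1)³ · 5 → 135 as k → ∞.
Thus R = 1/(135) = 1/135.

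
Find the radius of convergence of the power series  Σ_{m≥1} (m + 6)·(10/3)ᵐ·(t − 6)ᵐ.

R = 3/10

The ratio of consecutive coefficients is [((m+1) + 6)/(m + 6)] · 10/3 → 10/3.
Convergence for |t − 6| · 10/3 < 1, i.e. |t − 6| < 3/10. So R = 3/10.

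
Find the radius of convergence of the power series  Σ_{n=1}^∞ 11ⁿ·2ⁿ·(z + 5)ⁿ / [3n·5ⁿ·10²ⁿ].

The ratio of consecutive coefficients is [3n/3(n+1)] · 11·2/(5·100) → 11/250.
Hence the series converges for |z + 5| < 1/(11/250) = 250/11, so the radius of convergence is 250/11.

R = 250/11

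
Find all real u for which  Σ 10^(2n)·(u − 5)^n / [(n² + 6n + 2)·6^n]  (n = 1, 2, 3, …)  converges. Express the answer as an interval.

The ratio of consecutive coefficients is [(n² + 6n + 2)/((n+1)² + 6(n+1) + 2)] · 100/6 → 50/3.
The series converges when 50/3 · |u − 5| < 1, giving R = 3/50.
Endpoint u = 253/50: the series is dominated by a constant times Σ 1/n², which converges (p = 2 > 1).
When u = 247/50, the series is dominated by a constant times Σ 1/n², which converges (p = 2 > 1).

[247/50, 253/50]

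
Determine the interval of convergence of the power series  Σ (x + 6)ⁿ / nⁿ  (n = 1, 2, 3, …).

Applying the root test, |a_n|^(1/n) = 1/n → 0.
The limit is 0 for every x, so R = ∞.

(−∞, ∞)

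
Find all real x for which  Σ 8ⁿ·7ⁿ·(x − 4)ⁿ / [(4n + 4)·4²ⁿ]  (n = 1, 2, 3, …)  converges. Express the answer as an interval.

[26/7, 30/7)

The ratio of consecutive coefficients is [(4n + 4)/(4(n+1) + 4)] · 8·7/16 → 7/2.
Hence the series converges for |x − 4| < 1/(7/2) = 2/7, so the radius of convergence is 2/7.
At x = 30/7: the terms are asymptotic to a nonzero constant times 1/n, so the series diverges by limit comparison with Σ 1/n.
When x = 26/7, an alternating series whose terms decrease to 0 in absolute value, so it converges by the Leibniz criterion.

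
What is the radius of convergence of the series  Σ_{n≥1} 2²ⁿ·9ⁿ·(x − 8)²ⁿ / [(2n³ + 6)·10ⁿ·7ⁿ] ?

R = √70/6

By the ratio test, |a_{n+1}/a_n| = [(2n³ + 6)/(2(n+1)³ + 6)] · 4·9/(10·7) → 18/35.
Writing y = (x − 8)², the series in y has radius 35/18, so |x − 8| < √(35/18) and R = √70/6.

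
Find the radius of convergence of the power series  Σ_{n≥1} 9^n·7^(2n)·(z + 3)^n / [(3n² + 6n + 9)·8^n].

The ratio of consecutive coefficients is [(3n² + 6n + 9)/(3(n+1)² + 6(n+1) + 9)] · 9·49/8 → 441/8.
Convergence for |z + 3| · 441/8 < 1, i.e. |z + 3| < 8/441. So R = 8/441.

R = 8/441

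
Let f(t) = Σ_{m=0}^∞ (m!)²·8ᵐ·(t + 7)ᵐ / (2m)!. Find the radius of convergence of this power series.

R = 1/2

Apply the ratio test: |a_{m+1}| / |a_m| = (m+1)²/[(2m+1)·(2m+2)] · 8, which tends to 2 as m → ∞.
Hence the series converges for |t + 7| < 1/(2) = 1/2, so the radius of convergence is 1/2.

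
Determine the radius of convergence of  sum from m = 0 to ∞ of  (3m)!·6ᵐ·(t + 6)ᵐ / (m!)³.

R = 1/162

Apply the ratio test: |a_{m+1}| / |a_m| = (3m+1)·(3m+2)·(3m+3)/(m+1)³ · 6, which tends to 162 as m → ∞.
Thus R = 1/(162) = 1/162.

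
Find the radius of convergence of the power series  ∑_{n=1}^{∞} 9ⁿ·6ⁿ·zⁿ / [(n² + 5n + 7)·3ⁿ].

The ratio of consecutive coefficients is [(n² + 5n + 7)/((n+1)² + 5(n+1) + 7)] · 9·6/3 → 18.
Thus R = 1/(18) = 1/18.

R = 1/18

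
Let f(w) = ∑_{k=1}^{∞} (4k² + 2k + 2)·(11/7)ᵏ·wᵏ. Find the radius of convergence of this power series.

R = 7/11

Apply the ratio test: |a_{k+1}| / |a_k| = [(4(k+1)² + 2(k+1) + 2)/(4k² + 2k + 2)] · 11/7, which tends to 11/7 as k → ∞.
The series converges when 11/7 · |w| < 1, giving R = 7/11.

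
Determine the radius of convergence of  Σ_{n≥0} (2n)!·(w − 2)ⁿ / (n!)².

Ratio test: |a_{n+1}/a_n| = (2n+1)·(2n+2)/(n+1)² → 4 as n → ∞.
Convergence for |w − 2| · 4 < 1, i.e. |w − 2| < 1/4. So R = 1/4.

R = 1/4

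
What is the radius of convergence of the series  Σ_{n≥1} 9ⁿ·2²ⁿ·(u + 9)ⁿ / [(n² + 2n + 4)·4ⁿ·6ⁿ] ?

R = 2/3

The ratio of consecutive coefficients is [(n² + 2n + 4)/((n+1)² + 2(n+1) + 4)] · 9·4/(4·6) → 3/2.
Convergence for |u + 9| · 3/2 < 1, i.e. |u + 9| < 2/3. So R = 2/3.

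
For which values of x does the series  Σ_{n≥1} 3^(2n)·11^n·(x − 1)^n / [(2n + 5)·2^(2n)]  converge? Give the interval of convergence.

[95/99, 103/99)

Ratio test: |a_{n+1}/a_n| = [(2n + 5)/(2(n+1) + 5)] · 9·11/4 → 99/4 as n → ∞.
The series converges when 99/4 · |x − 1| < 1, giving R = 4/99.
Check x = 103/99: the terms behave like c/n; limit comparison with the harmonic series gives divergence.
Endpoint x = 95/99: an alternating series whose terms decrease to 0 in absolute value, so it converges by the Leibniz criterion.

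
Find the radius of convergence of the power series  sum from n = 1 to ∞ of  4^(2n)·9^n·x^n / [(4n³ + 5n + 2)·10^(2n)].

R = 25/36

Apply the ratio test: |a_{n+1}| / |a_n| = [(4n³ + 5n + 2)/(4(n+1)³ + 5(n+1) + 2)] · 16·9/100, which tends to 36/25 as n → ∞.
Thus R = 1/(36/25) = 25/36.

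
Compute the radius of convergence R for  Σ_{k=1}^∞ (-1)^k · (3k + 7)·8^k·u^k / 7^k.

R = 7/8

Apply the ratio test: |a_{k+1}| / |a_k| = [(3(k+1) + 7)/(3k + 7)] · 8/7, which tends to 8/7 as k → ∞.
Hence the series converges for |u| < 1/(8/7) = 7/8, so the radius of convergence is 7/8.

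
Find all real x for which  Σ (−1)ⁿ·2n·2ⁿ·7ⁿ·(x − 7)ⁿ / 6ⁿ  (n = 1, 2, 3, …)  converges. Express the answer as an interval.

(46/7, 52/7)

By the ratio test, |a_{n+1}/a_n| = [2(n+1)/2n] · 2·7/6 → 7/3.
The series converges when 7/3 · |x − 7| < 1, giving R = 3/7.
When x = 52/7, the terms have absolute value of order n, which does not tend to 0, so the series diverges by the divergence test.
At x = 46/7: the terms have absolute value of order n, which does not tend to 0, so the series diverges by the divergence test.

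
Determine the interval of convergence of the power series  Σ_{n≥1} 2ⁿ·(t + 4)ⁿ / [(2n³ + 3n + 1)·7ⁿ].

[-15/2, -1/2]

The ratio of consecutive coefficients is [(2n³ + 3n + 1)/(2(n+1)³ + 3(n+1) + 1)] · 2/7 → 2/7.
The series converges when 2/7 · |t + 4| < 1, giving R = 7/2.
At t = -1/2: absolute convergence follows by limit comparison with Σ 1/n³.
At t = -15/2: the series is dominated by a constant times Σ 1/n³, which converges (p = 3 > 1).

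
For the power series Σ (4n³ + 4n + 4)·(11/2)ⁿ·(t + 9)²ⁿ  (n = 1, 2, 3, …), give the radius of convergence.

R = √22/11

Ratio test: |a_{n+1}/a_n| = [(4(n+1)³ + 4(n+1) + 4)/(4n³ + 4n + 4)] · 11/2 → 11/2 as n → ∞.
Writing y = (t + 9)², the series in y has radius 2/11, so |t + 9| < √(2/11) and R = √22/11.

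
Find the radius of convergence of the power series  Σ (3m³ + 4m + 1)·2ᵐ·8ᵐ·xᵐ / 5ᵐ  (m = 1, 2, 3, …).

Ratio test: |a_{m+1}/a_m| = [(3(m+1)³ + 4(m+1) + 1)/(3m³ + 4m + 1)] · 2·8/5 → 16/5 as m → ∞.
Convergence for |x| · 16/5 < 1, i.e. |x| < 5/16. So R = 5/16.

R = 5/16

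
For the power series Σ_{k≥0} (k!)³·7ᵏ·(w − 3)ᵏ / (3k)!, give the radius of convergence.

R = 27/7

Ratio test: |a_{k+1}/a_k| = (k+1)³/[(3k+1)·(3k+2)·(3k+3)] · 7 → 7/27 as k → ∞.
The series converges when 7/27 · |w − 3| < 1, giving R = 27/7.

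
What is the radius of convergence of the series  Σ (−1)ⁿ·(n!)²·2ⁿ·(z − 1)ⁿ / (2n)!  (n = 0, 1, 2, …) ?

By the ratio test, |a_{n+1}/a_n| = (n+1)²/[(2n+1)·(2n+2)] · 2 → 1/2.
Hence the series converges for |z − 1| < 1/(1/2) = 2, so the radius of convergence is 2.

R = 2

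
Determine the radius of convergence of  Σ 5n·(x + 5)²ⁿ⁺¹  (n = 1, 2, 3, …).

The ratio of consecutive coefficients is 5(n+1)/5n → 1.
Successive powers of (x + 5) differ by 2, so the series converges when |x + 5|² · 1 < 1, i.e. |x + 5| < √(1) = 1. So R = 1.

R = 1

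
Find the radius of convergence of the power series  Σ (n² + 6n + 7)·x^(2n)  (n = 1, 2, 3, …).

Ratio test: |a_{n+1}/a_n| = ((n+1)² + 6(n+1) + 7)/(n² + 6n + 7) → 1 as n → ∞.
Writing y = x², the series in y has radius 1, so |x| < √(1) = 1 and R = 1.

R = 1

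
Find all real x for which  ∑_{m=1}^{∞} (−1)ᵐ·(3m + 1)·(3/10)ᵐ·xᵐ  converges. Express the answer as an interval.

(-10/3, 10/3)

The ratio of consecutive coefficients is [(3(m+1) + 1)/(3m + 1)] · 3/10 → 3/10.
Convergence for |x| · 3/10 < 1, i.e. |x| < 10/3. So R = 10/3.
At x = 10/3: the terms have absolute value of order m, which does not tend to 0, so the series diverges by the divergence test.
At x = -10/3: the m-th term does not approach 0; divergence by the term test.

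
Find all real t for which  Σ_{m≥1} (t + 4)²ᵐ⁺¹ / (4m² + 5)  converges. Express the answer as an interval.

The ratio of consecutive coefficients is (4m² + 5)/(4(m+1)² + 5) → 1.
Since the exponent of (t + 4) increases by 2 each term, convergence requires |t + 4|² < 1, hence R = 1.
Endpoint t = -3: the series is dominated by a constant times Σ 1/m², which converges (p = 2 > 1).
At t = -5: the terms are on the order of 1/m², so the series converges absolutely by comparison with the p-series (p = 2 > 1).

[-5, -3]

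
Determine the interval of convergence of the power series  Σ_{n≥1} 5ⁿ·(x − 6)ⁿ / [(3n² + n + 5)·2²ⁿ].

[26/5, 34/5]

Apply the ratio test: |a_{n+1}| / |a_n| = [(3n² + n + 5)/(3(n+1)² + (n+1) + 5)] · 5/4, which tends to 5/4 as n → ∞.
The series converges when 5/4 · |x − 6| < 1, giving R = 4/5.
Check x = 34/5: the terms are on the order of 1/n², so the series converges absolutely by comparison with the p-series (p = 2 > 1).
Check x = 26/5: the series is dominated by a constant times Σ 1/n², which converges (p = 2 > 1).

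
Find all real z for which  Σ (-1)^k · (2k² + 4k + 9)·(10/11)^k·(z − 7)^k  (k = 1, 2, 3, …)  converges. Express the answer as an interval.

(59/10, 81/10)

Ratio test: |a_{k+1}/a_k| = [(2(k+1)² + 4(k+1) + 9)/(2k² + 4k + 9)] · 10/11 → 10/11 as k → ∞.
Hence the series converges for |z − 7| < 1/(10/11) = 11/10, so the radius of convergence is 11/10.
At z = 81/10: the k-th term does not approach 0; divergence by the term test.
When z = 59/10, the terms have absolute value of order k², which does not tend to 0, so the series diverges by the divergence test.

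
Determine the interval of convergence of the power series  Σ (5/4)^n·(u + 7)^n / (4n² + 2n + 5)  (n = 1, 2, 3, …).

Apply the ratio test: |a_{n+1}| / |a_n| = [(4n² + 2n + 5)/(4(n+1)² + 2(n+1) + 5)] · 5/4, which tends to 5/4 as n → ∞.
The series converges when 5/4 · |u + 7| < 1, giving R = 4/5.
When u = -31/5, the series is dominated by a constant times Σ 1/n², which converges (p = 2 > 1).
Endpoint u = -39/5: absolute convergence follows by limit comparison with Σ 1/n².

[-39/5, -31/5]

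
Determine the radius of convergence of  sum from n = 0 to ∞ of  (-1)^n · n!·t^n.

R = 0

Ratio test: |a_{n+1}/a_n| = (n+1) → ∞ as n → ∞.
Since the ratio → ∞, the series diverges for every t ≠ 0, and R = 0.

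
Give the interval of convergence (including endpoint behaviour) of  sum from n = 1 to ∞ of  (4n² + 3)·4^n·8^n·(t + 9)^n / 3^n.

(-291/32, -285/32)

The ratio of consecutive coefficients is [(4(n+1)² + 3)/(4n² + 3)] · 4·8/3 → 32/3.
Hence the series converges for |t + 9| < 1/(32/3) = 3/32, so the radius of convergence is 3/32.
When t = -285/32, the terms do not tend to 0, so the series diverges.
Endpoint t = -291/32: the terms have absolute value of order n², which does not tend to 0, so the series diverges by the divergence test.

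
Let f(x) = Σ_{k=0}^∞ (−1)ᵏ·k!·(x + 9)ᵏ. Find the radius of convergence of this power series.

Apply the ratio test: |a_{k+1}| / |a_k| = (k+1), which tends to ∞ as k → ∞.
The terms grow without bound for any (x + 9) ≠ 0, so R = 0 (convergence only at x = -9).

R = 0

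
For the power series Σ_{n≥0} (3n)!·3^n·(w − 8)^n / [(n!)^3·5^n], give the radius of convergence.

The ratio of consecutive coefficients is (3n+1)·(3n+2)·(3n+3)/(n+1)³ · 3/5 → 81/5.
The series converges when 81/5 · |w − 8| < 1, giving R = 5/81.

R = 5/81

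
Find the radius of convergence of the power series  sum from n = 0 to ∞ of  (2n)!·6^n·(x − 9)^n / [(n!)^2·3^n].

R = 1/8

By the ratio test, |a_{n+1}/a_n| = (2n+1)·(2n+2)/(n+1)² · 6/3 → 8.
Hence the series converges for |x − 9| < 1/(8) = 1/8, so the radius of convergence is 1/8.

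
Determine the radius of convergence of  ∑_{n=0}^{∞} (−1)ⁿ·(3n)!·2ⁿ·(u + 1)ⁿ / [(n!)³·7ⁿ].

R = 7/54

Apply the ratio test: |a_{n+1}| / |a_n| = (3n+1)·(3n+2)·(3n+3)/(n+1)³ · 2/7, which tends to 54/7 as n → ∞.
Convergence for |u + 1| · 54/7 < 1, i.e. |u + 1| < 7/54. So R = 7/54.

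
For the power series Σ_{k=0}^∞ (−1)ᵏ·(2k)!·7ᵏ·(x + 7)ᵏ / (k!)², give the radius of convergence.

Ratio test: |a_{k+1}/a_k| = (2k+1)·(2k+2)/(k+1)² · 7 → 28 as k → ∞.
Thus R = 1/(28) = 1/28.

R = 1/28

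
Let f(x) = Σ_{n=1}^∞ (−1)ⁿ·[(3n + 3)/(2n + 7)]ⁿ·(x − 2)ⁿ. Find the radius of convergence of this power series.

By the Cauchy root test, |a_n|^(1/n) = (3n + 3)/(2n + 7) → 3/2.
Thus R = 1/(3/2) = 2/3.

R = 2/3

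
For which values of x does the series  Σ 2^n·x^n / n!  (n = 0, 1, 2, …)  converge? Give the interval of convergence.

Apply the ratio test: |a_{n+1}| / |a_n| = 2 · 1/(n+1), which tends to 0 as n → ∞.
The limit is 0, so the series converges for all x; R = ∞.

(−∞, ∞)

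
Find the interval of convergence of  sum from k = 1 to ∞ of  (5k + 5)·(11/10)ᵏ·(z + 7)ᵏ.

By the ratio test, |a_{k+1}/a_k| = [(5(k+1) + 5)/(5k + 5)] · 11/10 → 11/10.
Hence the series converges for |z + 7| < 1/(11/10) = 10/11, so the radius of convergence is 10/11.
Check z = -67/11: the terms have absolute value of order k, which does not tend to 0, so the series diverges by the divergence test.
Check z = -87/11: the terms have absolute value of order k, which does not tend to 0, so the series diverges by the divergence test.

(-87/11, -67/11)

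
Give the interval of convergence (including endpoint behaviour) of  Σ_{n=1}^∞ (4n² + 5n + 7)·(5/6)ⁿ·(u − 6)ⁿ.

The ratio of consecutive coefficients is [(4(n+1)² + 5(n+1) + 7)/(4n² + 5n + 7)] · 5/6 → 5/6.
The series converges when 5/6 · |u − 6| < 1, giving R = 6/5.
Check u = 36/5: the n-th term does not approach 0; divergence by the term test.
At u = 24/5: the terms do not tend to 0, so the series diverges.

(24/5, 36/5)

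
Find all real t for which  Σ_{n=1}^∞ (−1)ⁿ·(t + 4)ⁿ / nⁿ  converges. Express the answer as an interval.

(−∞, ∞)

Root test: |a_n|^(1/n) = 1/n → 0.
The limit is 0 for every t, so R = ∞.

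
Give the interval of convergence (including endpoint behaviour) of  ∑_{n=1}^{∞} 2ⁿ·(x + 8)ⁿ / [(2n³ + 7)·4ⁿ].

[-10, -6]

Apply the ratio test: |a_{n+1}| / |a_n| = [(2n³ + 7)/(2(n+1)³ + 7)] · 2/4, which tends to 1/2 as n → ∞.
Hence the series converges for |x + 8| < 1/(1/2) = 2, so the radius of convergence is 2.
At x = -6: absolute convergence follows by limit comparison with Σ 1/n³.
At x = -10: absolute convergence follows by limit comparison with Σ 1/n³.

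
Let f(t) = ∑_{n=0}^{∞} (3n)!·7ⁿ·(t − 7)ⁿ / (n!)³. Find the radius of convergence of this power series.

R = 1/189

The ratio of consecutive coefficients is (3n+1)·(3n+2)·(3n+3)/(n+1)³ · 7 → 189.
The series converges when 189 · |t − 7| < 1, giving R = 1/189.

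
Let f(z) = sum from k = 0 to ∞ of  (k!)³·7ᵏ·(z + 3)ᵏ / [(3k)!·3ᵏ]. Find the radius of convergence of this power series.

R = 81/7

By the ratio test, |a_{k+1}/a_k| = (k+1)³/[(3k+1)·(3k+2)·(3k+3)] · 7/3 → 7/81.
Hence the series converges for |z + 3| < 1/(7/81) = 81/7, so the radius of convergence is 81/7.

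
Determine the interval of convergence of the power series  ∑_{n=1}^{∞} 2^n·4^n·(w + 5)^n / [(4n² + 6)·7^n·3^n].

[-61/8, -19/8]

The ratio of consecutive coefficients is [(4n² + 6)/(4(n+1)² + 6)] · 2·4/(7·3) → 8/21.
The series converges when 8/21 · |w + 5| < 1, giving R = 21/8.
When w = -19/8, the terms are on the order of 1/n², so the series converges absolutely by comparison with the p-series (p = 2 > 1).
At w = -61/8: the series is dominated by a constant times Σ 1/n², which converges (p = 2 > 1).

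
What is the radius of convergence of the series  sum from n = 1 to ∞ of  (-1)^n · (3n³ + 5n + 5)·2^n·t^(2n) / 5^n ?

R = √10/2

Apply the ratio test: |a_{n+1}| / |a_n| = [(3(n+1)³ + 5(n+1) + 5)/(3n³ + 5n + 5)] · 2/5, which tends to 2/5 as n → ∞.
Successive powers of t differ by 2, so the series converges when |t|² · 2/5 < 1, i.e. |t| < √(5/2). So R = √10/2.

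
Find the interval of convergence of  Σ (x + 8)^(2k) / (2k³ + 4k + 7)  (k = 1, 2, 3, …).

[-9, -7]

By the ratio test, |a_{k+1}/a_k| = (2k³ + 4k + 7)/(2(k+1)³ + 4(k+1) + 7) → 1.
Since the exponent of (x + 8) increases by 2 each term, convergence requires |x + 8|² < 1, hence R = 1.
At x = -7: the series is dominated by a constant times Σ 1/k³, which converges (p = 3 > 1).
Endpoint x = -9: absolute convergence follows by limit comparison with Σ 1/k³.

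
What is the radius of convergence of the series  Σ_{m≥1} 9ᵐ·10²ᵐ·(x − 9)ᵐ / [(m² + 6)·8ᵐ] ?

Ratio test: |a_{m+1}/a_m| = [(m² + 6)/((m+1)² + 6)] · 9·100/8 → 225/2 as m → ∞.
Convergence for |x − 9| · 225/2 < 1, i.e. |x − 9| < 2/225. So R = 2/225.

R = 2/225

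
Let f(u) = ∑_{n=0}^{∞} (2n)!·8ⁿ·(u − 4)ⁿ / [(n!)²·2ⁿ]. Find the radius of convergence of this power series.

Apply the ratio test: |a_{n+1}| / |a_n| = (2n+1)·(2n+2)/(n+1)² · 8/2, which tends to 16 as n → ∞.
Thus R = 1/(16) = 1/16.

R = 1/16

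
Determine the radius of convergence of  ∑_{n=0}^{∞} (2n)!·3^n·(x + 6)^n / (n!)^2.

Ratio test: |a_{n+1}/a_n| = (2n+1)·(2n+2)/(n+1)² · 3 → 12 as n → ∞.
Hence the series converges for |x + 6| < 1/(12) = 1/12, so the radius of convergence is 1/12.

R = 1/12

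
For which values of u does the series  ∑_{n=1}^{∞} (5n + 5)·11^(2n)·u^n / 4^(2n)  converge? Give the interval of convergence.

By the ratio test, |a_{n+1}/a_n| = [(5(n+1) + 5)/(5n + 5)] · 121/16 → 121/16.
Convergence for |u| · 121/16 < 1, i.e. |u| < 16/121. So R = 16/121.
At u = 16/121: the terms have absolute value of order n, which does not tend to 0, so the series diverges by the divergence test.
At u = -16/121: the n-th term does not approach 0; divergence by the term test.

(-16/121, 16/121)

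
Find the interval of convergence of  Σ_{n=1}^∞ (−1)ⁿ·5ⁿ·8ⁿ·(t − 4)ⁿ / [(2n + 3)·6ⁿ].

By the ratio test, |a_{n+1}/a_n| = [(2n + 3)/(2(n+1) + 3)] · 5·8/6 → 20/3.
Hence the series converges for |t − 4| < 1/(20/3) = 3/20, so the radius of convergence is 3/20.
At t = 83/20: an alternating series whose terms decrease to 0 in absolute value, so it converges by the Leibniz criterion.
When t = 77/20, comparison with the harmonic series Σ 1/n shows the series diverges.

(77/20, 83/20]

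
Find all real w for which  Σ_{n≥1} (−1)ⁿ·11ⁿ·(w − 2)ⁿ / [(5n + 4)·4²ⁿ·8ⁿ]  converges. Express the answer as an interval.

(-106/11, 150/11]

By the ratio test, |a_{n+1}/a_n| = [(5n + 4)/(5(n+1) + 4)] · 11/(16·8) → 11/128.
Convergence for |w − 2| · 11/128 < 1, i.e. |w − 2| < 128/11. So R = 128/11.
Endpoint w = 150/11: convergence follows from the alternating series test (terms decrease monotonically to 0).
Endpoint w = -106/11: the terms are asymptotic to a nonzero constant times 1/n, so the series diverges by limit comparison with Σ 1/n.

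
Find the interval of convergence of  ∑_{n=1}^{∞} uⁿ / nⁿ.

Applying the root test, |a_n|^(1/n) = 1/n → 0.
The limit is 0 for every u, so R = ∞.

(−∞, ∞)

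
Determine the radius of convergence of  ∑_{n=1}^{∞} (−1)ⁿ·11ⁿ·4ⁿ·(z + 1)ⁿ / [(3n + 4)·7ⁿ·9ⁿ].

By the ratio test, |a_{n+1}/a_n| = [(3n + 4)/(3(n+1) + 4)] · 11·4/(7·9) → 44/63.
Thus R = 1/(44/63) = 63/44.

R = 63/44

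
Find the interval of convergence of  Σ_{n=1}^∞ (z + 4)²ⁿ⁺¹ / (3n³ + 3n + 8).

[-5, -3]

By the ratio test, |a_{n+1}/a_n| = (3n³ + 3n + 8)/(3(n+1)³ + 3(n+1) + 8) → 1.
Successive powers of (z + 4) differ by 2, so the series converges when |z + 4|² · 1 < 1, i.e. |z + 4| < √(1) = 1. So R = 1.
Endpoint z = -3: the series is dominated by a constant times Σ 1/n³, which converges (p = 3 > 1).
When z = -5, the terms are on the order of 1/n³, so the series converges absolutely by comparison with the p-series (p = 3 > 1).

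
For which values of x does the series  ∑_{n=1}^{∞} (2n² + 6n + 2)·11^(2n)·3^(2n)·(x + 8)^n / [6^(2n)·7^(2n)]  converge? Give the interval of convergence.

(-1164/121, -772/121)

By the ratio test, |a_{n+1}/a_n| = [(2(n+1)² + 6(n+1) + 2)/(2n² + 6n + 2)] · 121·9/(36·49) → 121/196.
Thus R = 1/(121/196) = 196/121.
Check x = -772/121: the n-th term does not approach 0; divergence by the term test.
Check x = -1164/121: the terms have absolute value of order n², which does not tend to 0, so the series diverges by the divergence test.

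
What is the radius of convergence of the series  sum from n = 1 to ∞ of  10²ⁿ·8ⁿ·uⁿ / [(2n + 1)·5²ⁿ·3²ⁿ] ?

R = 9/32

Ratio test: |a_{n+1}/a_n| = [(2n + 1)/(2(n+1) + 1)] · 100·8/(25·9) → 32/9 as n → ∞.
The series converges when 32/9 · |u| < 1, giving R = 9/32.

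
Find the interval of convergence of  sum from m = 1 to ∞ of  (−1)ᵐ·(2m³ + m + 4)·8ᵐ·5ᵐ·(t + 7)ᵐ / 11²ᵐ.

Ratio test: |a_{m+1}/a_m| = [(2(m+1)³ + (m+1) + 4)/(2m³ + m + 4)] · 8·5/121 → 40/121 as m → ∞.
Convergence for |t + 7| · 40/121 < 1, i.e. |t + 7| < 121/40. So R = 121/40.
Check t = -159/40: the terms have absolute value of order m³, which does not tend to 0, so the series diverges by the divergence test.
Endpoint t = -401/40: the m-th term does not approach 0; divergence by the term test.

(-401/40, -159/40)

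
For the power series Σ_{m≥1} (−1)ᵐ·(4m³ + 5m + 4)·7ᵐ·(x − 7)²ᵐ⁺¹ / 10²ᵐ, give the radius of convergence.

R = 10√7/7

The ratio of consecutive coefficients is [(4(m+1)³ + 5(m+1) + 4)/(4m³ + 5m + 4)] · 7/100 → 7/100.
Writing y = (x − 7)², the series in y has radius 100/7, so |x − 7| < √(100/7) and R = 10√7/7.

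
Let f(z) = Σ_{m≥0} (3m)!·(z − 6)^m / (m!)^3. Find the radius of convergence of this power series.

By the ratio test, |a_{m+1}/a_m| = (3m+1)·(3m+2)·(3m+3)/(m+1)³ → 27.
Convergence for |z − 6| · 27 < 1, i.e. |z − 6| < 1/27. So R = 1/27.

R = 1/27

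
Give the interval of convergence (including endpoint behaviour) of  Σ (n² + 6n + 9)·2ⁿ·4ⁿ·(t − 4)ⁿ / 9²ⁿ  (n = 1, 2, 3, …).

(-49/8, 113/8)

Ratio test: |a_{n+1}/a_n| = [((n+1)² + 6(n+1) + 9)/(n² + 6n + 9)] · 2·4/81 → 8/81 as n → ∞.
Convergence for |t − 4| · 8/81 < 1, i.e. |t − 4| < 81/8. So R = 81/8.
When t = 113/8, the n-th term does not approach 0; divergence by the term test.
When t = -49/8, the n-th term does not approach 0; divergence by the term test.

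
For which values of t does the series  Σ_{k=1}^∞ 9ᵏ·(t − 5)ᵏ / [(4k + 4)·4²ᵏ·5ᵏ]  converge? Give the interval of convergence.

By the ratio test, |a_{k+1}/a_k| = [(4k + 4)/(4(k+1) + 4)] · 9/(16·5) → 9/80.
Thus R = 1/(9/80) = 80/9.
Endpoint t = 125/9: comparison with the harmonic series Σ 1/k shows the series diverges.
When t = -35/9, an alternating series whose terms decrease to 0 in absolute value, so it converges by the Leibniz criterion.

[-35/9, 125/9)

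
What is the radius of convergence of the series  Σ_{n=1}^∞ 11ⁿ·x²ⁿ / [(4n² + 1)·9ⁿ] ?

R = 3√11/11

By the ratio test, |a_{n+1}/a_n| = [(4n² + 1)/(4(n+1)² + 1)] · 11/9 → 11/9.
Since the exponent of x increases by 2 each term, convergence requires |x|² < 9/11, hence R = 3√11/11.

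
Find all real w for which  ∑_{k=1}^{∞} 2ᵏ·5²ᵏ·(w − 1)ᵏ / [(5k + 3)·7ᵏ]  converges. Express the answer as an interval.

Ratio test: |a_{k+1}/a_k| = [(5k + 3)/(5(k+1) + 3)] · 2·25/7 → 50/7 as k → ∞.
Thus R = 1/(50/7) = 7/50.
When w = 57/50, comparison with the harmonic series Σ 1/k shows the series diverges.
Check w = 43/50: the terms alternate in sign and decrease monotonically to 0 in absolute value (size ~ c/k), so the alternating series test gives convergence.

[43/50, 57/50)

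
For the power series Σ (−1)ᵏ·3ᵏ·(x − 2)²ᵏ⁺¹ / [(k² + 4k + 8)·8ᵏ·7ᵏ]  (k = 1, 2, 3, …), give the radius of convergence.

The ratio of consecutive coefficients is [(k² + 4k + 8)/((k+1)² + 4(k+1) + 8)] · 3/(8·7) → 3/56.
Since the exponent of (x − 2) increases by 2 each term, convergence requires |x − 2|² < 56/3, hence R = 2√42/3.

R = 2√42/3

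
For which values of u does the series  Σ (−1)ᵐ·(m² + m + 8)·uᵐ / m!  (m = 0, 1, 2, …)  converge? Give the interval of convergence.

(−∞, ∞)

Ratio test: |a_{m+1}/a_m| = ((m+1)² + (m+1) + 8)/(m² + m + 8) · 1/(m+1) → 0 as m → ∞.
The limit is 0, so the series converges for all u; R = ∞.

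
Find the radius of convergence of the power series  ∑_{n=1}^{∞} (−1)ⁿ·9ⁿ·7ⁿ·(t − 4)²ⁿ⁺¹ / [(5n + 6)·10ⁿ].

Apply the ratio test: |a_{n+1}| / |a_n| = [(5n + 6)/(5(n+1) + 6)] · 9·7/10, which tends to 63/10 as n → ∞.
Successive powers of (t − 4) differ by 2, so the series converges when |t − 4|² · 63/10 < 1, i.e. |t − 4| < √(10/63). So R = √70/21.

R = √70/21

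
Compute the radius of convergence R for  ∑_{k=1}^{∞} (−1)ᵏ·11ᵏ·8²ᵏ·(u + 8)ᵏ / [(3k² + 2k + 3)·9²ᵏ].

Ratio test: |a_{k+1}/a_k| = [(3k² + 2k + 3)/(3(k+1)² + 2(k+1) + 3)] · 11·64/81 → 704/81 as k → ∞.
Thus R = 1/(704/81) = 81/704.

R = 81/704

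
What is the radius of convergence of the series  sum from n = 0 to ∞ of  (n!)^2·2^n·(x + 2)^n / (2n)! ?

Apply the ratio test: |a_{n+1}| / |a_n| = (n+1)²/[(2n+1)·(2n+2)] · 2, which tends to 1/2 as n → ∞.
Convergence for |x + 2| · 1/2 < 1, i.e. |x + 2| < 2. So R = 2.

R = 2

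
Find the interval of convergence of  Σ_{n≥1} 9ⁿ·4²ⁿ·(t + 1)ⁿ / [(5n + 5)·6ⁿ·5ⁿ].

Apply the ratio test: |a_{n+1}| / |a_n| = [(5n + 5)/(5(n+1) + 5)] · 9·16/(6·5), which tends to 24/5 as n → ∞.
Convergence for |t + 1| · 24/5 < 1, i.e. |t + 1| < 5/24. So R = 5/24.
Check t = -19/24: the terms are asymptotic to a nonzero constant times 1/n, so the series diverges by limit comparison with Σ 1/n.
When t = -29/24, convergence follows from the alternating series test (terms decrease monotonically to 0).

[-29/24, -19/24)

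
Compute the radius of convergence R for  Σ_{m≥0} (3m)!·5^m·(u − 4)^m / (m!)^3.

The ratio of consecutive coefficients is (3m+1)·(3m+2)·(3m+3)/(m+1)³ · 5 → 135.
The series converges when 135 · |u − 4| < 1, giving R = 1/135.

R = 1/135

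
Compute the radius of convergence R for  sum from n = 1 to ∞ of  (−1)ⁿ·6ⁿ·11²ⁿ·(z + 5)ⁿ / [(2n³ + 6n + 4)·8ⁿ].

R = 4/363

By the ratio test, |a_{n+1}/a_n| = [(2n³ + 6n + 4)/(2(n+1)³ + 6(n+1) + 4)] · 6·121/8 → 363/4.
The series converges when 363/4 · |z + 5| < 1, giving R = 4/363.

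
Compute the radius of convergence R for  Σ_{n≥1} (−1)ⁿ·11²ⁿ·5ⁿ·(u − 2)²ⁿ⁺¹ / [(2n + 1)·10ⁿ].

By the ratio test, |a_{n+1}/a_n| = [(2n + 1)/(2(n+1) + 1)] · 121·5/10 → 121/2.
Successive powers of (u − 2) differ by 2, so the series converges when |u − 2|² · 121/2 < 1, i.e. |u − 2| < √(2/121). So R = √2/11.

R = √2/11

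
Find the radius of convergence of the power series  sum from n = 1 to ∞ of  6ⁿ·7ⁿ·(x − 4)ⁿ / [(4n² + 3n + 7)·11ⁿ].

Apply the ratio test: |a_{n+1}| / |a_n| = [(4n² + 3n + 7)/(4(n+1)² + 3(n+1) + 7)] · 6·7/11, which tends to 42/11 as n → ∞.
Hence the series converges for |x − 4| < 1/(42/11) = 11/42, so the radius of convergence is 11/42.

R = 11/42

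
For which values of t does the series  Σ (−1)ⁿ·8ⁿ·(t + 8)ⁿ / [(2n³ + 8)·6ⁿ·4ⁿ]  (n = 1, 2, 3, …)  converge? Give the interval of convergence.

[-11, -5]

The ratio of consecutive coefficients is [(2n³ + 8)/(2(n+1)³ + 8)] · 8/(6·4) → 1/3.
Hence the series converges for |t + 8| < 1/(1/3) = 3, so the radius of convergence is 3.
Endpoint t = -5: absolute convergence follows by limit comparison with Σ 1/n³.
Endpoint t = -11: absolute convergence follows by limit comparison with Σ 1/n³.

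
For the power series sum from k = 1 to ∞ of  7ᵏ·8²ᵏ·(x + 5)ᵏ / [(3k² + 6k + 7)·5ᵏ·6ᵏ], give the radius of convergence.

R = 15/224

The ratio of consecutive coefficients is [(3k² + 6k + 7)/(3(k+1)² + 6(k+1) + 7)] · 7·64/(5·6) → 224/15.
The series converges when 224/15 · |x + 5| < 1, giving R = 15/224.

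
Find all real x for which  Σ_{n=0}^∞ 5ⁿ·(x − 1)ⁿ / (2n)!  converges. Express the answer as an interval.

(−∞, ∞)

By the ratio test, |a_{n+1}/a_n| = 5 · 1/[(2n+1)·(2n+2)] → 0.
The limit is 0, so the series converges for all x; R = ∞.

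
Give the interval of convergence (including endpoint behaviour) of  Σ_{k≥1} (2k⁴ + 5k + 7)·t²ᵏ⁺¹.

The ratio of consecutive coefficients is (2(k+1)⁴ + 5(k+1) + 7)/(2k⁴ + 5k + 7) → 1.
Since the exponent of t increases by 2 each term, convergence requires |t|² < 1, hence R = 1.
At t = 1: the terms have absolute value of order k⁴, which does not tend to 0, so the series diverges by the divergence test.
Endpoint t = -1: the terms have absolute value of order k⁴, which does not tend to 0, so the series diverges by the divergence test.

(-1, 1)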